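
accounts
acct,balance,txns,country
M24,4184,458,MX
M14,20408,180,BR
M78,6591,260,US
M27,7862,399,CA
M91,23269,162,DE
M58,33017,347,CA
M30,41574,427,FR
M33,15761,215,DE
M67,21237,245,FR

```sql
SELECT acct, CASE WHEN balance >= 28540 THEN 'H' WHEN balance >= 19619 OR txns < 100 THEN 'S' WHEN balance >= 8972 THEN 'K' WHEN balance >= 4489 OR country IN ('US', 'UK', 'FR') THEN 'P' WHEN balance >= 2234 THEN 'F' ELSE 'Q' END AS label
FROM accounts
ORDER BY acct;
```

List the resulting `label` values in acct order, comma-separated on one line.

acct=M14: balance >= 19619 OR txns < 100 → S
acct=M24: balance >= 2234 → F
acct=M27: balance >= 4489 OR country IN ('US', 'UK', 'FR') → P
acct=M30: balance >= 28540 → H
acct=M33: balance >= 8972 → K
acct=M58: balance >= 28540 → H
acct=M67: balance >= 19619 OR txns < 100 → S
acct=M78: balance >= 4489 OR country IN ('US', 'UK', 'FR') → P
acct=M91: balance >= 19619 OR txns < 100 → S

S, F, P, H, K, H, S, P, S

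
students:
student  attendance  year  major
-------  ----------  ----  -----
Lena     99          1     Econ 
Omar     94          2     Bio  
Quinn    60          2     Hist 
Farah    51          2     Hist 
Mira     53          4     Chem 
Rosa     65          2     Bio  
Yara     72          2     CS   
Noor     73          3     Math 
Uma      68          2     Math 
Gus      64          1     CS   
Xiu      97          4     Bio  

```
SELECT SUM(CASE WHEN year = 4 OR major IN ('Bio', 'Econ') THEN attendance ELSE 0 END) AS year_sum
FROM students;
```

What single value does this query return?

408

student=Lena: ✓ → 99
student=Omar: ✓ → 94
student=Quinn: ✗
student=Farah: ✗
student=Mira: ✓ → 53
student=Rosa: ✓ → 65
student=Yara: ✗
student=Noor: ✗
student=Uma: ✗
student=Gus: ✗
student=Xiu: ✓ → 97
year_sum = 99 + 94 + 53 + 65 + 97 = 408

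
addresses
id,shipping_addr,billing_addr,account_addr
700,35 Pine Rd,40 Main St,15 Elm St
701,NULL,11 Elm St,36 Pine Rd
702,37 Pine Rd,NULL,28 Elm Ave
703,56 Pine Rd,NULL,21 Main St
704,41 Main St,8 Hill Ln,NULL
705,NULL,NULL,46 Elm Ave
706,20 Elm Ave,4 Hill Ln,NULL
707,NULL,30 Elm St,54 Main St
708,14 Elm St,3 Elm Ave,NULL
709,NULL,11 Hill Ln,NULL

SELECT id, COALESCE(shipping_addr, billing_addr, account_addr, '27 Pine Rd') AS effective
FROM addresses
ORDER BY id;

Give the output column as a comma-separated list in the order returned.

35 Pine Rd, 11 Elm St, 37 Pine Rd, 56 Pine Rd, 41 Main St, 46 Elm Ave, 20 Elm Ave, 30 Elm St, 14 Elm St, 11 Hill Ln

id=700: shipping_addr=35 Pine Rd → 35 Pine Rd
id=701: shipping_addr=NULL, billing_addr=11 Elm St → 11 Elm St
id=702: shipping_addr=37 Pine Rd → 37 Pine Rd
id=703: shipping_addr=56 Pine Rd → 56 Pine Rd
id=704: shipping_addr=41 Main St → 41 Main St
id=705: shipping_addr=NULL, billing_addr=NULL, account_addr=46 Elm Ave → 46 Elm Ave
id=706: shipping_addr=20 Elm Ave → 20 Elm Ave
id=707: shipping_addr=NULL, billing_addr=30 Elm St → 30 Elm St
id=708: shipping_addr=14 Elm St → 14 Elm St
id=709: shipping_addr=NULL, billing_addr=11 Hill Ln → 11 Hill Ln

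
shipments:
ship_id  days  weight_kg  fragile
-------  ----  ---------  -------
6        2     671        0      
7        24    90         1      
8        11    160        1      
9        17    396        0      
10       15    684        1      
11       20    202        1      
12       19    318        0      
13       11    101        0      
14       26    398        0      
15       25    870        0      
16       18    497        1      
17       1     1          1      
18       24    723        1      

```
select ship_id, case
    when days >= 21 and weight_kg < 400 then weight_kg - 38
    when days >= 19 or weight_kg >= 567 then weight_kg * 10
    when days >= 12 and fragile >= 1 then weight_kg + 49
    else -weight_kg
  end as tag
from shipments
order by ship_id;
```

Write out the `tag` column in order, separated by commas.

ship_id=6: days >= 19 or weight_kg >= 567 → 6710
ship_id=7: days >= 21 and weight_kg < 400 → 52
ship_id=8: ELSE → -160
ship_id=9: ELSE → -396
ship_id=10: days >= 19 or weight_kg >= 567 → 6840
ship_id=11: days >= 19 or weight_kg >= 567 → 2020
ship_id=12: days >= 19 or weight_kg >= 567 → 3180
ship_id=13: ELSE → -101
ship_id=14: days >= 21 and weight_kg < 400 → 360
ship_id=15: days >= 19 or weight_kg >= 567 → 8700
ship_id=16: days >= 12 and fragile >= 1 → 546
ship_id=17: ELSE → -1
ship_id=18: days >= 19 or weight_kg >= 567 → 7230

6710, 52, -160, -396, 6840, 2020, 3180, -101, 360, 8700, 546, -1, 7230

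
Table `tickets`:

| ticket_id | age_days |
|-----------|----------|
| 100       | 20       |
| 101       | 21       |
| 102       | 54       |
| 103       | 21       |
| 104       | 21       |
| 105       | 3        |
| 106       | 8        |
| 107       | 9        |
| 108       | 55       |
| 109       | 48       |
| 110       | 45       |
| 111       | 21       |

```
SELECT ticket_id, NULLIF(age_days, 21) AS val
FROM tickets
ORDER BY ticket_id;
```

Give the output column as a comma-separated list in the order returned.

ticket_id=100: age_days=20 vs 21: differ → 20
ticket_id=101: age_days=21 vs 21: equal → NULL
ticket_id=102: age_days=54 vs 21: differ → 54
ticket_id=103: age_days=21 vs 21: equal → NULL
ticket_id=104: age_days=21 vs 21: equal → NULL
ticket_id=105: age_days=3 vs 21: differ → 3
ticket_id=106: age_days=8 vs 21: differ → 8
ticket_id=107: age_days=9 vs 21: differ → 9
ticket_id=108: age_days=55 vs 21: differ → 55
ticket_id=109: age_days=48 vs 21: differ → 48
ticket_id=110: age_days=45 vs 21: differ → 45
ticket_id=111: age_days=21 vs 21: equal → NULL

20, NULL, 54, NULL, NULL, 3, 8, 9, 55, 48, 45, NULL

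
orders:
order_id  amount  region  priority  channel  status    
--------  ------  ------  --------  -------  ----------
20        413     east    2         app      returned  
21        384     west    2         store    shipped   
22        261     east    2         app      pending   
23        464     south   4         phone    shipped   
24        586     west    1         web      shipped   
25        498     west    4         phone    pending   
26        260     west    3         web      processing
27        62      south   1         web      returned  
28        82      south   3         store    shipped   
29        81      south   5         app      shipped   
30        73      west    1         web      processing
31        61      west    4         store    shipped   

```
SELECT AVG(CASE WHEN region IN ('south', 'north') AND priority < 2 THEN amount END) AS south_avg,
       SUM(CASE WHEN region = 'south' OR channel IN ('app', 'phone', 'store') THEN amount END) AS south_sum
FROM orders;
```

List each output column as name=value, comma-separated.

south_avg=62, south_sum=2306

[south_avg: region IN ('south', 'north') AND priority < 2]
order_id=20: ✗
order_id=21: ✗
order_id=22: ✗
order_id=23: ✗
order_id=24: ✗
order_id=25: ✗
order_id=26: ✗
order_id=27: ✓ → 62
order_id=28: ✗
order_id=29: ✗
order_id=30: ✗
order_id=31: ✗
south_avg = 62
—
[south_sum: region = 'south' OR channel IN ('app', 'phone', 'store')]
order_id=20: ✓ → 413
order_id=21: ✓ → 384
order_id=22: ✓ → 261
order_id=23: ✓ → 464
order_id=24: ✗
order_id=25: ✓ → 498
order_id=26: ✗
order_id=27: ✓ → 62
order_id=28: ✓ → 82
order_id=29: ✓ → 81
order_id=30: ✗
order_id=31: ✓ → 61
south_sum = 413 + 384 + 261 + 464 + 498 + 62 + 82 + 81 + 61 = 2306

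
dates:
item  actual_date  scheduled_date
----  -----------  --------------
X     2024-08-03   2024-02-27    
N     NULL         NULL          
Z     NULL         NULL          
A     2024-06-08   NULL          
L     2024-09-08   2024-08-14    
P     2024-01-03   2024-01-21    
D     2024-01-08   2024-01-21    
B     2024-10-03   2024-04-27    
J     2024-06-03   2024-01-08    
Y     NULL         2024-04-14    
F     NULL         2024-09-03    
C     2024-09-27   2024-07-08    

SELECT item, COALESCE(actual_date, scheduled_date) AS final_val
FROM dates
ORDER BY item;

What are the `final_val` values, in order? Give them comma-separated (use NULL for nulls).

item=A: actual_date=2024-06-08 → 2024-06-08
item=B: actual_date=2024-10-03 → 2024-10-03
item=C: actual_date=2024-09-27 → 2024-09-27
item=D: actual_date=2024-01-08 → 2024-01-08
item=F: actual_date=NULL, scheduled_date=2024-09-03 → 2024-09-03
item=J: actual_date=2024-06-03 → 2024-06-03
item=L: actual_date=2024-09-08 → 2024-09-08
item=N: actual_date=NULL, scheduled_date=NULL (all NULL) → NULL
item=P: actual_date=2024-01-03 → 2024-01-03
item=X: actual_date=2024-08-03 → 2024-08-03
item=Y: actual_date=NULL, scheduled_date=2024-04-14 → 2024-04-14
item=Z: actual_date=NULL, scheduled_date=NULL (all NULL) → NULL

2024-06-08, 2024-10-03, 2024-09-27, 2024-01-08, 2024-09-03, 2024-06-03, 2024-09-08, NULL, 2024-01-03, 2024-08-03, 2024-04-14, NULL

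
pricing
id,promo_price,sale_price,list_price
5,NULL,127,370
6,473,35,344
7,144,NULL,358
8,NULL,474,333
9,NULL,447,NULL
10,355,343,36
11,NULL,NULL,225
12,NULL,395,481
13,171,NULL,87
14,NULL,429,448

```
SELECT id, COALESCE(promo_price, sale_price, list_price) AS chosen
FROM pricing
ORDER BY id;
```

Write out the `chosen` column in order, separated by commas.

127, 473, 144, 474, 447, 355, 225, 395, 171, 429

id=5: promo_price=NULL, sale_price=127 → 127
id=6: promo_price=473 → 473
id=7: promo_price=144 → 144
id=8: promo_price=NULL, sale_price=474 → 474
id=9: promo_price=NULL, sale_price=447 → 447
id=10: promo_price=355 → 355
id=11: promo_price=NULL, sale_price=NULL, list_price=225 → 225
id=12: promo_price=NULL, sale_price=395 → 395
id=13: promo_price=171 → 171
id=14: promo_price=NULL, sale_price=429 → 429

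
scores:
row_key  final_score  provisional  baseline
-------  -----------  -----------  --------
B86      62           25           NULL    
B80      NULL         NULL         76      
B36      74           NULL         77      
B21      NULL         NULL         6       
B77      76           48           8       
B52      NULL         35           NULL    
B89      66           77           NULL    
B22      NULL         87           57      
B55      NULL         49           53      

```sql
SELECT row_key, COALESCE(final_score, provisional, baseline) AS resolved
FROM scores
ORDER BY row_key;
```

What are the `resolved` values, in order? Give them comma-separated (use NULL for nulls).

row_key=B21: final_score=NULL, provisional=NULL, baseline=6 → 6
row_key=B22: final_score=NULL, provisional=87 → 87
row_key=B36: final_score=74 → 74
row_key=B52: final_score=NULL, provisional=35 → 35
row_key=B55: final_score=NULL, provisional=49 → 49
row_key=B77: final_score=76 → 76
row_key=B80: final_score=NULL, provisional=NULL, baseline=76 → 76
row_key=B86: final_score=62 → 62
row_key=B89: final_score=66 → 66

6, 87, 74, 35, 49, 76, 76, 62, 66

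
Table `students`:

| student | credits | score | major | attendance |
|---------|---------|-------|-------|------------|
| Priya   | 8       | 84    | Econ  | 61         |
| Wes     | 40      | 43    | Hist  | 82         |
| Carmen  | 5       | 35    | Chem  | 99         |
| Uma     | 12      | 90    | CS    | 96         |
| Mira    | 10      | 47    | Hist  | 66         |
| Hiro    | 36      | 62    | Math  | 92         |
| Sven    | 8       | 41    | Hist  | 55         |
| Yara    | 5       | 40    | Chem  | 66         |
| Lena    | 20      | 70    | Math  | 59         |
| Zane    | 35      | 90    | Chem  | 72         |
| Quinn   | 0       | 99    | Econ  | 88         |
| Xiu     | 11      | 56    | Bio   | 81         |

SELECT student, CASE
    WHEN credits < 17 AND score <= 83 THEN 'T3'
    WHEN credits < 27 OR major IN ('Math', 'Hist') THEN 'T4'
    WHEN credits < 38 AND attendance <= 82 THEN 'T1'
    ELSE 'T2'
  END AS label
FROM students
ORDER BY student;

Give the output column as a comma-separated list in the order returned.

student=Carmen: credits < 17 AND score <= 83 → T3
student=Hiro: credits < 27 OR major IN ('Math', 'Hist') → T4
student=Lena: credits < 27 OR major IN ('Math', 'Hist') → T4
student=Mira: credits < 17 AND score <= 83 → T3
student=Priya: credits < 27 OR major IN ('Math', 'Hist') → T4
student=Quinn: credits < 27 OR major IN ('Math', 'Hist') → T4
student=Sven: credits < 17 AND score <= 83 → T3
student=Uma: credits < 27 OR major IN ('Math', 'Hist') → T4
student=Wes: credits < 27 OR major IN ('Math', 'Hist') → T4
student=Xiu: credits < 17 AND score <= 83 → T3
student=Yara: credits < 17 AND score <= 83 → T3
student=Zane: credits < 38 AND attendance <= 82 → T1

T3, T4, T4, T3, T4, T4, T3, T4, T4, T3, T3, T1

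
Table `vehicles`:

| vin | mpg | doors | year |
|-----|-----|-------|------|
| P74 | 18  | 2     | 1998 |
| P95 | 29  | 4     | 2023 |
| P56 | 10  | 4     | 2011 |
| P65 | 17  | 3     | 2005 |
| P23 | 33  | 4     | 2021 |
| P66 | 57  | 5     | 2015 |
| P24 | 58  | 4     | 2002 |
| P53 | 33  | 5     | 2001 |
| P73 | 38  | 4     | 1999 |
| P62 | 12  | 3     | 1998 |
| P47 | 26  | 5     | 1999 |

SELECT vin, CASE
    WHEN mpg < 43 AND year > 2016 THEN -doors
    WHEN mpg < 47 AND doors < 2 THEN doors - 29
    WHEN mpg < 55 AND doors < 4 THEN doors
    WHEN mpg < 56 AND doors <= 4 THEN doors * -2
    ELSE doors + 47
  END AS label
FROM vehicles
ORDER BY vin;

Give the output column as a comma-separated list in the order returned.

-4, 51, 52, 52, -8, 3, 3, 52, -8, 2, -4

vin=P23: mpg < 43 AND year > 2016 → -4
vin=P24: ELSE → 51
vin=P47: ELSE → 52
vin=P53: ELSE → 52
vin=P56: mpg < 56 AND doors <= 4 → -8
vin=P62: mpg < 55 AND doors < 4 → 3
vin=P65: mpg < 55 AND doors < 4 → 3
vin=P66: ELSE → 52
vin=P73: mpg < 56 AND doors <= 4 → -8
vin=P74: mpg < 55 AND doors < 4 → 2
vin=P95: mpg < 43 AND year > 2016 → -4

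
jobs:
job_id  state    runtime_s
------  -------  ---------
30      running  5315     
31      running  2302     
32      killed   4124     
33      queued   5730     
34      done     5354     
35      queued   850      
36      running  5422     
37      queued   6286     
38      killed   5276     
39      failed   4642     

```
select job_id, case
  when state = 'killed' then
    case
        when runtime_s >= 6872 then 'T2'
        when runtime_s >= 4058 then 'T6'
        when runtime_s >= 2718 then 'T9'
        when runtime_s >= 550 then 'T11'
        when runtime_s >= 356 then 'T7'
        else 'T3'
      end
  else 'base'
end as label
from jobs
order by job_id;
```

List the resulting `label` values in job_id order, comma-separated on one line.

base, base, T6, base, base, base, base, base, T6, base

job_id=30: state='running' → outer ELSE → base
job_id=31: state='running' → outer ELSE → base
job_id=32: state='killed' → inner[runtime_s >= 4058] → T6
job_id=33: state='queued' → outer ELSE → base
job_id=34: state='done' → outer ELSE → base
job_id=35: state='queued' → outer ELSE → base
job_id=36: state='running' → outer ELSE → base
job_id=37: state='queued' → outer ELSE → base
job_id=38: state='killed' → inner[runtime_s >= 4058] → T6
job_id=39: state='failed' → outer ELSE → base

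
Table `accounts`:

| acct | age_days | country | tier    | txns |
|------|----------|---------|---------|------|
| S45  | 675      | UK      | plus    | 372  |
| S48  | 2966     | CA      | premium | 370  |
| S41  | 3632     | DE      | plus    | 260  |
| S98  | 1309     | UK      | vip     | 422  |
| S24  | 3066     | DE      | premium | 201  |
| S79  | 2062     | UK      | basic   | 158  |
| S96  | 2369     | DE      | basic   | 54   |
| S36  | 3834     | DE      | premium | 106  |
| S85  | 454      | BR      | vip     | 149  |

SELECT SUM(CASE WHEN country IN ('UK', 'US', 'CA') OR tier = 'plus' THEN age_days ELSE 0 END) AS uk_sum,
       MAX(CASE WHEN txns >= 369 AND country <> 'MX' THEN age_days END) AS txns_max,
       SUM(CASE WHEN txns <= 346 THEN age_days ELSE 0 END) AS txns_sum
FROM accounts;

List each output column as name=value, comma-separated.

uk_sum=10644, txns_max=2966, txns_sum=15417

[uk_sum: country IN ('UK', 'US', 'CA') OR tier = 'plus']
acct=S45: ✓ → 675
acct=S48: ✓ → 2966
acct=S41: ✓ → 3632
acct=S98: ✓ → 1309
acct=S24: ✗
acct=S79: ✓ → 2062
acct=S96: ✗
acct=S36: ✗
acct=S85: ✗
uk_sum = 675 + 2966 + 3632 + 1309 + 2062 = 10644
—
[txns_max: txns >= 369 AND country <> 'MX']
acct=S45: ✓ → 675
acct=S48: ✓ → 2966
acct=S41: ✗
acct=S98: ✓ → 1309
acct=S24: ✗
acct=S79: ✗
acct=S96: ✗
acct=S36: ✗
acct=S85: ✗
txns_max = MAX(675, 2966, 1309) = 2966
—
[txns_sum: txns <= 346]
acct=S45: ✗
acct=S48: ✗
acct=S41: ✓ → 3632
acct=S98: ✗
acct=S24: ✓ → 3066
acct=S79: ✓ → 2062
acct=S96: ✓ → 2369
acct=S36: ✓ → 3834
acct=S85: ✓ → 454
txns_sum = 3632 + 3066 + 2062 + 2369 + 3834 + 454 = 15417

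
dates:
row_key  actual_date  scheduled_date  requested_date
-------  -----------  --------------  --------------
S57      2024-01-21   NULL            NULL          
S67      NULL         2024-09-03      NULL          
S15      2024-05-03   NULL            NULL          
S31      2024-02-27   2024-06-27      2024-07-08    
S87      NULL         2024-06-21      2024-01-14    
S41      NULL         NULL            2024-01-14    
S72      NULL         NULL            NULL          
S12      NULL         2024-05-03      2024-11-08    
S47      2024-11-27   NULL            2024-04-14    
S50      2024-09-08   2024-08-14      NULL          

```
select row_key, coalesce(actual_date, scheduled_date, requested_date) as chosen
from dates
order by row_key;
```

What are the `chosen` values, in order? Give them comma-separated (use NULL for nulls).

2024-05-03, 2024-05-03, 2024-02-27, 2024-01-14, 2024-11-27, 2024-09-08, 2024-01-21, 2024-09-03, NULL, 2024-06-21

row_key=S12: actual_date=NULL, scheduled_date=2024-05-03 → 2024-05-03
row_key=S15: actual_date=2024-05-03 → 2024-05-03
row_key=S31: actual_date=2024-02-27 → 2024-02-27
row_key=S41: actual_date=NULL, scheduled_date=NULL, requested_date=2024-01-14 → 2024-01-14
row_key=S47: actual_date=2024-11-27 → 2024-11-27
row_key=S50: actual_date=2024-09-08 → 2024-09-08
row_key=S57: actual_date=2024-01-21 → 2024-01-21
row_key=S67: actual_date=NULL, scheduled_date=2024-09-03 → 2024-09-03
row_key=S72: actual_date=NULL, scheduled_date=NULL, requested_date=NULL (all NULL) → NULL
row_key=S87: actual_date=NULL, scheduled_date=2024-06-21 → 2024-06-21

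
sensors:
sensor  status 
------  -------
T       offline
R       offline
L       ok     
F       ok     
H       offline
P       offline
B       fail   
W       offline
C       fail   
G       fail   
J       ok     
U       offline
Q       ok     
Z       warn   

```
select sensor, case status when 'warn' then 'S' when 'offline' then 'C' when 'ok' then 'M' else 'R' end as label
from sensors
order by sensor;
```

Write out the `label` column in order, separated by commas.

sensor=B: ELSE → R
sensor=C: ELSE → R
sensor=F: status='ok' → M
sensor=G: ELSE → R
sensor=H: status='offline' → C
sensor=J: status='ok' → M
sensor=L: status='ok' → M
sensor=P: status='offline' → C
sensor=Q: status='ok' → M
sensor=R: status='offline' → C
sensor=T: status='offline' → C
sensor=U: status='offline' → C
sensor=W: status='offline' → C
sensor=Z: status='warn' → S

R, R, M, R, C, M, M, C, M, C, C, C, C, S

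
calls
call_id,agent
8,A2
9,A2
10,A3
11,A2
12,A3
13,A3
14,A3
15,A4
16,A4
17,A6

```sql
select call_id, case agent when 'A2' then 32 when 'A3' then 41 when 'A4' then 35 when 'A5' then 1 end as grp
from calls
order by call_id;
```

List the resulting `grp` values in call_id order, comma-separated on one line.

call_id=8: agent='A2' → 32
call_id=9: agent='A2' → 32
call_id=10: agent='A3' → 41
call_id=11: agent='A2' → 32
call_id=12: agent='A3' → 41
call_id=13: agent='A3' → 41
call_id=14: agent='A3' → 41
call_id=15: agent='A4' → 35
call_id=16: agent='A4' → 35
call_id=17: (no match → NULL) → NULL

32, 32, 41, 32, 41, 41, 41, 35, 35, NULL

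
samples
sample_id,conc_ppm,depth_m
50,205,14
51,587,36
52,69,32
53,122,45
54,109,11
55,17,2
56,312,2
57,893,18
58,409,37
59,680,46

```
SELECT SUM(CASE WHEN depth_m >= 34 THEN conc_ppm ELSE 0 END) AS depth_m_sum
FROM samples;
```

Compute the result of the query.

1798

sample_id=50: ✗
sample_id=51: ✓ → 587
sample_id=52: ✗
sample_id=53: ✓ → 122
sample_id=54: ✗
sample_id=55: ✗
sample_id=56: ✗
sample_id=57: ✗
sample_id=58: ✓ → 409
sample_id=59: ✓ → 680
depth_m_sum = 587 + 122 + 409 + 680 = 1798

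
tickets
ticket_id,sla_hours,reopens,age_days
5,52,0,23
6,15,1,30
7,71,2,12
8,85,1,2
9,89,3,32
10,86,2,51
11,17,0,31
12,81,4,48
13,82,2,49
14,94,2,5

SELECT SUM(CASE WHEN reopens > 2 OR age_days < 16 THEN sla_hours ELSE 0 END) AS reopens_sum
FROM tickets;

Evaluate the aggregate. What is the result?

420

ticket_id=5: ✗
ticket_id=6: ✗
ticket_id=7: ✓ → 71
ticket_id=8: ✓ → 85
ticket_id=9: ✓ → 89
ticket_id=10: ✗
ticket_id=11: ✗
ticket_id=12: ✓ → 81
ticket_id=13: ✗
ticket_id=14: ✓ → 94
reopens_sum = 71 + 85 + 89 + 81 + 94 = 420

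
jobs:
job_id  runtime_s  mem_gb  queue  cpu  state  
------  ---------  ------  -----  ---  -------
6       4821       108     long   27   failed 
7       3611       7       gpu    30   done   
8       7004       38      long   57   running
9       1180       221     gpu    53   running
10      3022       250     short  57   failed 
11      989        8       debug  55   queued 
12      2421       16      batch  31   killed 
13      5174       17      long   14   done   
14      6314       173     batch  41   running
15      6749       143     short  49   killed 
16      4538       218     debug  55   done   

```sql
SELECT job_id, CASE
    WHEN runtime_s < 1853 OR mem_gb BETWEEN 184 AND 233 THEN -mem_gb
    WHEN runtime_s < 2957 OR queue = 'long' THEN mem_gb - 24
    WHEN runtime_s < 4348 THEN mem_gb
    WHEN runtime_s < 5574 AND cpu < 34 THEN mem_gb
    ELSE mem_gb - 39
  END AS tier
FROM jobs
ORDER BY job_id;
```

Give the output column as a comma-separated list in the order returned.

84, 7, 14, -221, 250, -8, -8, -7, 134, 104, -218

job_id=6: runtime_s < 2957 OR queue = 'long' → 84
job_id=7: runtime_s < 4348 → 7
job_id=8: runtime_s < 2957 OR queue = 'long' → 14
job_id=9: runtime_s < 1853 OR mem_gb BETWEEN 184 AND 233 → -221
job_id=10: runtime_s < 4348 → 250
job_id=11: runtime_s < 1853 OR mem_gb BETWEEN 184 AND 233 → -8
job_id=12: runtime_s < 2957 OR queue = 'long' → -8
job_id=13: runtime_s < 2957 OR queue = 'long' → -7
job_id=14: ELSE → 134
job_id=15: ELSE → 104
job_id=16: runtime_s < 1853 OR mem_gb BETWEEN 184 AND 233 → -218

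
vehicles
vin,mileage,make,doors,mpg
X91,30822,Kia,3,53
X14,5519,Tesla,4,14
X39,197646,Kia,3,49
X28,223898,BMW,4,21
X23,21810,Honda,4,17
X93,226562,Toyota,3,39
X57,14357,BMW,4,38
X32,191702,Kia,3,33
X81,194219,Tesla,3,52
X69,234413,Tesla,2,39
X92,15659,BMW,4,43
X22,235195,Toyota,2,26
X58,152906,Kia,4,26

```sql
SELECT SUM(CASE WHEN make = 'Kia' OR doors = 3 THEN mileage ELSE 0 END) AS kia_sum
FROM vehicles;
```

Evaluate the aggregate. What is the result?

vin=X91: ✓ → 30822
vin=X14: ✗
vin=X39: ✓ → 197646
vin=X28: ✗
vin=X23: ✗
vin=X93: ✓ → 226562
vin=X57: ✗
vin=X32: ✓ → 191702
vin=X81: ✓ → 194219
vin=X69: ✗
vin=X92: ✗
vin=X22: ✗
vin=X58: ✓ → 152906
kia_sum = 30822 + 197646 + 226562 + 191702 + 194219 + 152906 = 993857

993857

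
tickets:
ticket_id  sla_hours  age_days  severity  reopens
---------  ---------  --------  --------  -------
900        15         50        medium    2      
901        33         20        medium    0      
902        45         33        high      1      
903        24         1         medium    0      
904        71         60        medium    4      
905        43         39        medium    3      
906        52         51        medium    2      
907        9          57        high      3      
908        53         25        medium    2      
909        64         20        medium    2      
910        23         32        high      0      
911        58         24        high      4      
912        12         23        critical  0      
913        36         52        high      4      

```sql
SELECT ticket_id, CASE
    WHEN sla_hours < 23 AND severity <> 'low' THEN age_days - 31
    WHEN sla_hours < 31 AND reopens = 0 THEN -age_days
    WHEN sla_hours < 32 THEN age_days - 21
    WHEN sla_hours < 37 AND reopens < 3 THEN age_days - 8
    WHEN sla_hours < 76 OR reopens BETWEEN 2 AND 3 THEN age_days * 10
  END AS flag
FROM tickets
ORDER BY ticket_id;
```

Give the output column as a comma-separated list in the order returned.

ticket_id=900: sla_hours < 23 AND severity <> 'low' → 19
ticket_id=901: sla_hours < 37 AND reopens < 3 → 12
ticket_id=902: sla_hours < 76 OR reopens BETWEEN 2 AND 3 → 330
ticket_id=903: sla_hours < 31 AND reopens = 0 → -1
ticket_id=904: sla_hours < 76 OR reopens BETWEEN 2 AND 3 → 600
ticket_id=905: sla_hours < 76 OR reopens BETWEEN 2 AND 3 → 390
ticket_id=906: sla_hours < 76 OR reopens BETWEEN 2 AND 3 → 510
ticket_id=907: sla_hours < 23 AND severity <> 'low' → 26
ticket_id=908: sla_hours < 76 OR reopens BETWEEN 2 AND 3 → 250
ticket_id=909: sla_hours < 76 OR reopens BETWEEN 2 AND 3 → 200
ticket_id=910: sla_hours < 31 AND reopens = 0 → -32
ticket_id=911: sla_hours < 76 OR reopens BETWEEN 2 AND 3 → 240
ticket_id=912: sla_hours < 23 AND severity <> 'low' → -8
ticket_id=913: sla_hours < 76 OR reopens BETWEEN 2 AND 3 → 520

19, 12, 330, -1, 600, 390, 510, 26, 250, 200, -32, 240, -8, 520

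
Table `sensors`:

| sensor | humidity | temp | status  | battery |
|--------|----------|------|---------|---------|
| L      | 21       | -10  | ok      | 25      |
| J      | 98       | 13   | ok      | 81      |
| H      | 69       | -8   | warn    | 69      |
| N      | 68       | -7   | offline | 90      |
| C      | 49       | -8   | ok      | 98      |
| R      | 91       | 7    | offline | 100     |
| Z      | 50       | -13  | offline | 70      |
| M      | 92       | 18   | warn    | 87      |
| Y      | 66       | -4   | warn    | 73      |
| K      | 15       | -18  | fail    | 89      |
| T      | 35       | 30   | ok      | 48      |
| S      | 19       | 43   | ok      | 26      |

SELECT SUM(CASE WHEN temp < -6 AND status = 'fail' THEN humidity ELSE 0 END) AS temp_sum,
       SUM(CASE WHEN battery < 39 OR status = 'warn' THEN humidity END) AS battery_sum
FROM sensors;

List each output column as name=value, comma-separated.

temp_sum=15, battery_sum=267

[temp_sum: temp < -6 AND status = 'fail']
sensor=L: ✗
sensor=J: ✗
sensor=H: ✗
sensor=N: ✗
sensor=C: ✗
sensor=R: ✗
sensor=Z: ✗
sensor=M: ✗
sensor=Y: ✗
sensor=K: ✓ → 15
sensor=T: ✗
sensor=S: ✗
temp_sum = 15
—
[battery_sum: battery < 39 OR status = 'warn']
sensor=L: ✓ → 21
sensor=J: ✗
sensor=H: ✓ → 69
sensor=N: ✗
sensor=C: ✗
sensor=R: ✗
sensor=Z: ✗
sensor=M: ✓ → 92
sensor=Y: ✓ → 66
sensor=K: ✗
sensor=T: ✗
sensor=S: ✓ → 19
battery_sum = 21 + 69 + 92 + 66 + 19 = 267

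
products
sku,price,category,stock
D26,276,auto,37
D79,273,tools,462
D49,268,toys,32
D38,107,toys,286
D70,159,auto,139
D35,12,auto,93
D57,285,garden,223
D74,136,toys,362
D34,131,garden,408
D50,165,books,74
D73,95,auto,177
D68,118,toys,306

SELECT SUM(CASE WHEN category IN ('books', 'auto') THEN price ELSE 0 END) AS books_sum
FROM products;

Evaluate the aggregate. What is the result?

707

sku=D26: ✓ → 276
sku=D79: ✗
sku=D49: ✗
sku=D38: ✗
sku=D70: ✓ → 159
sku=D35: ✓ → 12
sku=D57: ✗
sku=D74: ✗
sku=D34: ✗
sku=D50: ✓ → 165
sku=D73: ✓ → 95
sku=D68: ✗
books_sum = 276 + 159 + 12 + 165 + 95 = 707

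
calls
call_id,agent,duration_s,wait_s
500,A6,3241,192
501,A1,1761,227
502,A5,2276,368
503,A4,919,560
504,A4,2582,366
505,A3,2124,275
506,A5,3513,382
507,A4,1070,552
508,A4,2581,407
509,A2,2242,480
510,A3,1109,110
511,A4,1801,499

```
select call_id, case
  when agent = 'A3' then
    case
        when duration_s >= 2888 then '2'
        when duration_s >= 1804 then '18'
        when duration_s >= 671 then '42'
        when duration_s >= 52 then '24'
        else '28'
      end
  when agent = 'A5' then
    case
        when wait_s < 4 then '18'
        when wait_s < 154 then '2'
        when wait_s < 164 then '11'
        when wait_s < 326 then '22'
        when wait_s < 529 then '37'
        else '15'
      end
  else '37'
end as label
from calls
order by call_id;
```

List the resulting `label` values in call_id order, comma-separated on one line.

call_id=500: agent='A6' → outer ELSE → 37
call_id=501: agent='A1' → outer ELSE → 37
call_id=502: agent='A5' → inner[wait_s < 529] → 37
call_id=503: agent='A4' → outer ELSE → 37
call_id=504: agent='A4' → outer ELSE → 37
call_id=505: agent='A3' → inner[duration_s >= 1804] → 18
call_id=506: agent='A5' → inner[wait_s < 529] → 37
call_id=507: agent='A4' → outer ELSE → 37
call_id=508: agent='A4' → outer ELSE → 37
call_id=509: agent='A2' → outer ELSE → 37
call_id=510: agent='A3' → inner[duration_s >= 671] → 42
call_id=511: agent='A4' → outer ELSE → 37

37, 37, 37, 37, 37, 18, 37, 37, 37, 37, 42, 37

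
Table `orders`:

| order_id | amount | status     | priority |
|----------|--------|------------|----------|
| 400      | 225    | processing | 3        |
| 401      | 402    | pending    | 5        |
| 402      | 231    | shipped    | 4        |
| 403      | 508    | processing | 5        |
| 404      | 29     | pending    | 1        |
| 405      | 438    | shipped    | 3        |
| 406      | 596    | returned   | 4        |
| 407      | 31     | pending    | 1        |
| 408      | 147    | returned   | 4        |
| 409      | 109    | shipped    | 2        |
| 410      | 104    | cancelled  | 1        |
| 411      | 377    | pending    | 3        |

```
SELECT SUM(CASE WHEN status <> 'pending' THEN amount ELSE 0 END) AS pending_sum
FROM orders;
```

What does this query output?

order_id=400: ✓ → 225
order_id=401: ✗
order_id=402: ✓ → 231
order_id=403: ✓ → 508
order_id=404: ✗
order_id=405: ✓ → 438
order_id=406: ✓ → 596
order_id=407: ✗
order_id=408: ✓ → 147
order_id=409: ✓ → 109
order_id=410: ✓ → 104
order_id=411: ✗
pending_sum = 225 + 231 + 508 + 438 + 596 + 147 + 109 + 104 = 2358

2358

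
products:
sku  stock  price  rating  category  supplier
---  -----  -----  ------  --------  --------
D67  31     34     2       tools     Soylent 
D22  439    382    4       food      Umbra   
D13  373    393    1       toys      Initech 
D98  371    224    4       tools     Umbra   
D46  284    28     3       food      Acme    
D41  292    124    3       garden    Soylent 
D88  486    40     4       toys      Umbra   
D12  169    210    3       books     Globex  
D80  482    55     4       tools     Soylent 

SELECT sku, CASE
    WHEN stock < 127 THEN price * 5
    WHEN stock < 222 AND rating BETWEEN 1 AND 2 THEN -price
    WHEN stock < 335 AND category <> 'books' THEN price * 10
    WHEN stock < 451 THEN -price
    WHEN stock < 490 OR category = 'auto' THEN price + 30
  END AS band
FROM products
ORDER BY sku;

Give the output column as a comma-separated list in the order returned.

sku=D12: stock < 451 → -210
sku=D13: stock < 451 → -393
sku=D22: stock < 451 → -382
sku=D41: stock < 335 AND category <> 'books' → 1240
sku=D46: stock < 335 AND category <> 'books' → 280
sku=D67: stock < 127 → 170
sku=D80: stock < 490 OR category = 'auto' → 85
sku=D88: stock < 490 OR category = 'auto' → 70
sku=D98: stock < 451 → -224

-210, -393, -382, 1240, 280, 170, 85, 70, -224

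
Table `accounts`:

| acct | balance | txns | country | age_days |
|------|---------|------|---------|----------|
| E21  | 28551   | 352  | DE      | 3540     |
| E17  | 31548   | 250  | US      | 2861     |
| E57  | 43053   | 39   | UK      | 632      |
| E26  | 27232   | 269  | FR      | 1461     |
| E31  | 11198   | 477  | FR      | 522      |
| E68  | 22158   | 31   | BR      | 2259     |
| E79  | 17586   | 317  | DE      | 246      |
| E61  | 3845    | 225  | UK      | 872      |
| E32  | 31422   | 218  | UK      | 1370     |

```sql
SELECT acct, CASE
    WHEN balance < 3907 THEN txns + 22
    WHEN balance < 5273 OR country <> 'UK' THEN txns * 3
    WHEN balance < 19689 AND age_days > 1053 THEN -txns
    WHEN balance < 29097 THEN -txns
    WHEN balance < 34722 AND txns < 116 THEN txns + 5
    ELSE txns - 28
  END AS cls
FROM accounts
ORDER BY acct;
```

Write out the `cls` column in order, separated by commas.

750, 1056, 807, 1431, 190, 11, 247, 93, 951

acct=E17: balance < 5273 OR country <> 'UK' → 750
acct=E21: balance < 5273 OR country <> 'UK' → 1056
acct=E26: balance < 5273 OR country <> 'UK' → 807
acct=E31: balance < 5273 OR country <> 'UK' → 1431
acct=E32: ELSE → 190
acct=E57: ELSE → 11
acct=E61: balance < 3907 → 247
acct=E68: balance < 5273 OR country <> 'UK' → 93
acct=E79: balance < 5273 OR country <> 'UK' → 951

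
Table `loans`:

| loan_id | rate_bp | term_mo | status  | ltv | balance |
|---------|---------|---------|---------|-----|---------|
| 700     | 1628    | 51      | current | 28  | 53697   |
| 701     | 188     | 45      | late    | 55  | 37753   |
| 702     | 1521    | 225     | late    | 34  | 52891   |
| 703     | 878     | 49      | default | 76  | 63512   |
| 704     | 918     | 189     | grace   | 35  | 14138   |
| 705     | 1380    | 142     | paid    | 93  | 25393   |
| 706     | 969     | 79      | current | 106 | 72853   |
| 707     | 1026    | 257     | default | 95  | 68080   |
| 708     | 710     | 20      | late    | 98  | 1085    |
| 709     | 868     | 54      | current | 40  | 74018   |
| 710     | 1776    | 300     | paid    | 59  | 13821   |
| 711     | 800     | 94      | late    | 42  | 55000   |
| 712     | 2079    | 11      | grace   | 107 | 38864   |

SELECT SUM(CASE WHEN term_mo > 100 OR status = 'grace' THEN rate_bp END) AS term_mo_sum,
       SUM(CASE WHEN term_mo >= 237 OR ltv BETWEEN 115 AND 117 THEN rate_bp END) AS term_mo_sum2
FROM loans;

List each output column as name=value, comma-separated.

term_mo_sum=8700, term_mo_sum2=2802

[term_mo_sum: term_mo > 100 OR status = 'grace']
loan_id=700: ✗
loan_id=701: ✗
loan_id=702: ✓ → 1521
loan_id=703: ✗
loan_id=704: ✓ → 918
loan_id=705: ✓ → 1380
loan_id=706: ✗
loan_id=707: ✓ → 1026
loan_id=708: ✗
loan_id=709: ✗
loan_id=710: ✓ → 1776
loan_id=711: ✗
loan_id=712: ✓ → 2079
term_mo_sum = 1521 + 918 + 1380 + 1026 + 1776 + 2079 = 8700
—
[term_mo_sum2: term_mo >= 237 OR ltv BETWEEN 115 AND 117]
loan_id=700: ✗
loan_id=701: ✗
loan_id=702: ✗
loan_id=703: ✗
loan_id=704: ✗
loan_id=705: ✗
loan_id=706: ✗
loan_id=707: ✓ → 1026
loan_id=708: ✗
loan_id=709: ✗
loan_id=710: ✓ → 1776
loan_id=711: ✗
loan_id=712: ✗
term_mo_sum2 = 1026 + 1776 = 2802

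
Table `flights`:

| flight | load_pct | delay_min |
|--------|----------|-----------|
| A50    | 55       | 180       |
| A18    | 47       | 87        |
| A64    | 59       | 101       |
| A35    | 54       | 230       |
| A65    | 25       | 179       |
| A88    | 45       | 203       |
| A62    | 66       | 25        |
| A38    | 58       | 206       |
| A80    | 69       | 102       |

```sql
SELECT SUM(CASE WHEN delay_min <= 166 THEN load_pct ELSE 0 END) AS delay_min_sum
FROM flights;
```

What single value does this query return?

241

flight=A50: ✗
flight=A18: ✓ → 47
flight=A64: ✓ → 59
flight=A35: ✗
flight=A65: ✗
flight=A88: ✗
flight=A62: ✓ → 66
flight=A38: ✗
flight=A80: ✓ → 69
delay_min_sum = 47 + 59 + 66 + 69 = 241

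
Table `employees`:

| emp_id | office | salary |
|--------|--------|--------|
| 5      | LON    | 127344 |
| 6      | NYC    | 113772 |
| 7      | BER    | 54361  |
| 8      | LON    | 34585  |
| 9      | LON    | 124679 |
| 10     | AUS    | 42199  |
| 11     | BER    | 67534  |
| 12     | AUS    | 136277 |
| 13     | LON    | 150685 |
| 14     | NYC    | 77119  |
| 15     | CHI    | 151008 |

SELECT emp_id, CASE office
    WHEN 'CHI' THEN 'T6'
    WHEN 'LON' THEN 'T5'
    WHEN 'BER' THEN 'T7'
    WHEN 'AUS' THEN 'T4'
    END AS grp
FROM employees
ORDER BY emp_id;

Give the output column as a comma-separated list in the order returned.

emp_id=5: office='LON' → T5
emp_id=6: (no match → NULL) → NULL
emp_id=7: office='BER' → T7
emp_id=8: office='LON' → T5
emp_id=9: office='LON' → T5
emp_id=10: office='AUS' → T4
emp_id=11: office='BER' → T7
emp_id=12: office='AUS' → T4
emp_id=13: office='LON' → T5
emp_id=14: (no match → NULL) → NULL
emp_id=15: office='CHI' → T6

T5, NULL, T7, T5, T5, T4, T7, T4, T5, NULL, T6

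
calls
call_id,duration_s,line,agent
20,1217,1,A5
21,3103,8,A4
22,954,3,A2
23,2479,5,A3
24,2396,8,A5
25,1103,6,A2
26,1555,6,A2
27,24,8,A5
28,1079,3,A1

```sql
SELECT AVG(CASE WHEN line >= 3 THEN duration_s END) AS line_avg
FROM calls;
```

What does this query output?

call_id=20: ✗
call_id=21: ✓ → 3103
call_id=22: ✓ → 954
call_id=23: ✓ → 2479
call_id=24: ✓ → 2396
call_id=25: ✓ → 1103
call_id=26: ✓ → 1555
call_id=27: ✓ → 24
call_id=28: ✓ → 1079
line_avg = (3103 + 954 + 2479 + 2396 + 1103 + 1555 + 24 + 1079) / 8 = 1586.625

1586.625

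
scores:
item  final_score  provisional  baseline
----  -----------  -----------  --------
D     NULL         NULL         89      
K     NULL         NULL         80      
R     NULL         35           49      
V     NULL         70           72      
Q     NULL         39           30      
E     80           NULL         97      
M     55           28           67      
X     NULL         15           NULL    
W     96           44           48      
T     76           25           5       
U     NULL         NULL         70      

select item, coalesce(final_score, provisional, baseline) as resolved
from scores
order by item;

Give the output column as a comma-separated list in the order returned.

item=D: final_score=NULL, provisional=NULL, baseline=89 → 89
item=E: final_score=80 → 80
item=K: final_score=NULL, provisional=NULL, baseline=80 → 80
item=M: final_score=55 → 55
item=Q: final_score=NULL, provisional=39 → 39
item=R: final_score=NULL, provisional=35 → 35
item=T: final_score=76 → 76
item=U: final_score=NULL, provisional=NULL, baseline=70 → 70
item=V: final_score=NULL, provisional=70 → 70
item=W: final_score=96 → 96
item=X: final_score=NULL, provisional=15 → 15

89, 80, 80, 55, 39, 35, 76, 70, 70, 96, 15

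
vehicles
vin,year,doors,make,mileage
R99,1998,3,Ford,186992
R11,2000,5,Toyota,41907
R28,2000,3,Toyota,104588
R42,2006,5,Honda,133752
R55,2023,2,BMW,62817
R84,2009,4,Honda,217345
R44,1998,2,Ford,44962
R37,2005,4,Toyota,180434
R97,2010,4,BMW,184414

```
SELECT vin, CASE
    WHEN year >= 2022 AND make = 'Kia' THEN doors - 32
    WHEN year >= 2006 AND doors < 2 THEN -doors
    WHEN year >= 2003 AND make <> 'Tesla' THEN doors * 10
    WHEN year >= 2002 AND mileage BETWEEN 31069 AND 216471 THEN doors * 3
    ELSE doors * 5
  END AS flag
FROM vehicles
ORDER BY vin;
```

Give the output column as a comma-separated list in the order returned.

vin=R11: ELSE → 25
vin=R28: ELSE → 15
vin=R37: year >= 2003 AND make <> 'Tesla' → 40
vin=R42: year >= 2003 AND make <> 'Tesla' → 50
vin=R44: ELSE → 10
vin=R55: year >= 2003 AND make <> 'Tesla' → 20
vin=R84: year >= 2003 AND make <> 'Tesla' → 40
vin=R97: year >= 2003 AND make <> 'Tesla' → 40
vin=R99: ELSE → 15

25, 15, 40, 50, 10, 20, 40, 40, 15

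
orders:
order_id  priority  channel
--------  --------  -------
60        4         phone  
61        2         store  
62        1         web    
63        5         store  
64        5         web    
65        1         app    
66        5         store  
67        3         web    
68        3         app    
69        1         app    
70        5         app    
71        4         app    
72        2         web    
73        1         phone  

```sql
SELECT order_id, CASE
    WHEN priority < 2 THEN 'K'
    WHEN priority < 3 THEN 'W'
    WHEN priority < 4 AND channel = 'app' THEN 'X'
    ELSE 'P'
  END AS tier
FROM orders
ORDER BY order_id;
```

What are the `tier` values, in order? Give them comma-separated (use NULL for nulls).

P, W, K, P, P, K, P, P, X, K, P, P, W, K

order_id=60: ELSE → P
order_id=61: priority < 3 → W
order_id=62: priority < 2 → K
order_id=63: ELSE → P
order_id=64: ELSE → P
order_id=65: priority < 2 → K
order_id=66: ELSE → P
order_id=67: ELSE → P
order_id=68: priority < 4 AND channel = 'app' → X
order_id=69: priority < 2 → K
order_id=70: ELSE → P
order_id=71: ELSE → P
order_id=72: priority < 3 → W
order_id=73: priority < 2 → K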